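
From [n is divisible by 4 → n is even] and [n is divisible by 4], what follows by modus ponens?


Modus ponens: from (P → Q) and P, infer Q.
P = 'n is divisible by 4' is asserted, and P → Q holds, so Q follows.

n is even.


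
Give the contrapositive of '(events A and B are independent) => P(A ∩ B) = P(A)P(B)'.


The contrapositive of (P → Q) is (¬Q → ¬P); it is logically equivalent to the original.
Here P = '(events A and B are independent)' and Q = 'P(A ∩ B) = P(A)P(B)'.

If not (P(A ∩ B) = P(A)P(B)), then not ((events A and B are independent)).


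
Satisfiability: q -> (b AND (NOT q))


Search for a satisfying assignment over {b, q}.
Try b=F, q=F: the formula evaluates to T.
A satisfying assignment exists.

Satisfiable.


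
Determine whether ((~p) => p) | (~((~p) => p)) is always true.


Build the truth table over {p}:
p | φ
-----
False | True
True | True
Every row evaluates to true.

Yes, it is a tautology.


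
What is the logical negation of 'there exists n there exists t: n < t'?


Negation flips each quantifier (∀↔∃) and negates the inner predicate.
¬(there exists n there exists t: φ) = for all n for all t: ¬φ.

for all n for all t: NOT(n < t)


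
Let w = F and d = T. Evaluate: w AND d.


Conjunction is true only when both operands are true.
Substitute: w=F, d=T.
F AND T evaluates to F.

F


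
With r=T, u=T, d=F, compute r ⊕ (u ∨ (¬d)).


Substitute r=T, u=T, d=F:
¬d = T
u ∨ (¬d) = T ∨ T = T
r ⊕ (u ∨ (¬d)) = T ⊕ T = F

F


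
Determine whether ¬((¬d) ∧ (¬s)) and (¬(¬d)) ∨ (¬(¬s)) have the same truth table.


Compare truth tables:
d | s | φ | ψ
-------------
F | F | F | F
T | F | T | T
F | T | T | T
T | T | T | T
The columns φ and ψ agree on every row.

Yes, they are logically equivalent.


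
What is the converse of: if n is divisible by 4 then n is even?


The converse of (P → Q) is (Q → P). It is not in general equivalent to the original.
Here P = 'n is divisible by 4' and Q = 'n is even'.

If n is even, then n is divisible by 4.


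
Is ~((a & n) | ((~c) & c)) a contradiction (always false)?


Truth table over {a, c, n}:
a | c | n | φ
-------------
False | False | False | True
True | False | False | True
False | True | False | True
True | True | False | True
False | False | True | True
True | False | True | False
False | True | True | True
True | True | True | False
Satisfying assignment at row 1: a=False, c=False, n=False gives True.

No, it is not a contradiction.


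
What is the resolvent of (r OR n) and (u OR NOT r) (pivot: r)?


The clauses contain complementary literals r and NOTr.
Resolution eliminates this pair and disjoins the remaining literals (merging duplicates).

(n OR u)


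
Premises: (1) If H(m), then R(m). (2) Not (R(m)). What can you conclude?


Modus tollens: from (P → Q) and ¬Q, infer ¬P.
Q = 'R(m)' is denied; since P → Q, P must also fail.

Not (H(m)).


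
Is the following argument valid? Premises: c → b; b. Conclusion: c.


This is affirming the consequent (fallacy). There exist truth assignments where the premises are all true but the conclusion is false.

Invalid.


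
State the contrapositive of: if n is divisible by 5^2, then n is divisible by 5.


The contrapositive of (P → Q) is (¬Q → ¬P); it is logically equivalent to the original.
Here P = 'n is divisible by 5^2' and Q = 'n is divisible by 5'.

If not (n is divisible by 5), then not (n is divisible by 5^2).


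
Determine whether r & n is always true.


Build the truth table over {n, r}:
n | r | φ
---------
False | False | False
True | False | False
False | True | False
True | True | True
Counterexample at row 1: with n=False, r=False, the formula is False.

No, it is not a tautology.


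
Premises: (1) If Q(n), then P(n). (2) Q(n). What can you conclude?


Modus ponens: from (P → Q) and P, infer Q.
P = 'Q(n)' is asserted, and P → Q holds, so Q follows.

P(n).


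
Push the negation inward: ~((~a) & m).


De Morgan: the negation of a conjunction is the disjunction of the negations.
Distribute ~ across &, flipping it to |, and negate each literal.

a | (~m)


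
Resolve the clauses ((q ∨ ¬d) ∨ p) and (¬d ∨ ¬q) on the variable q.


The clauses contain complementary literals q and ¬q.
Resolution eliminates this pair and disjoins the remaining literals (merging duplicates).

(¬d ∨ p)


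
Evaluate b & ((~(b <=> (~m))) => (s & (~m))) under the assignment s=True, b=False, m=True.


Substitute s=True, b=False, m=True:
~m = False
b <=> (~m) = False <=> False = True
~(b <=> (~m)) = False
~m = False
s & (~m) = True & False = False
(~(b <=> (~m))) => (s & (~m)) = False => False = True
b & ((~(b <=> (~m))) => (s & (~m))) = False & True = False

False


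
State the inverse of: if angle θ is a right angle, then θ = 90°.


The inverse of (P → Q) is (¬P → ¬Q). It is equivalent to the converse, not to the original.
Here P = 'angle θ is a right angle' and Q = 'θ = 90°'.

If not (angle θ is a right angle), then not (θ = 90°).


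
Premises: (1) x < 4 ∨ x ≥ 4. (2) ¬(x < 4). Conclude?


Disjunctive syllogism: from (P ∨ Q) and ¬P, infer Q.
One disjunct, 'x < 4', is ruled out; the other must hold.

x ≥ 4


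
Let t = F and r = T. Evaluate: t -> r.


Implication is false only when antecedent is true and consequent is false.
Substitute: t=F, r=T.
F -> T evaluates to T.

T


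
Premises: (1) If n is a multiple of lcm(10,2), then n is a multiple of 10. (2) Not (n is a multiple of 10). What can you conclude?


Modus tollens: from (P → Q) and ¬Q, infer ¬P.
Q = 'n is a multiple of 10' is denied; since P → Q, P must also fail.

Not (n is a multiple of lcm(10,2)).


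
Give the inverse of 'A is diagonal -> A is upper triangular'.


The inverse of (P → Q) is (¬P → ¬Q). It is equivalent to the converse, not to the original.
Here P = 'A is diagonal' and Q = 'A is upper triangular'.

If not (A is diagonal), then not (A is upper triangular).


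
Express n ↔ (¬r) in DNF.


Step 1: n ↔ (¬r) is true exactly when both agree: (n ∧ (¬r)) ∨ (¬n ∧ ¬(¬r)).
Step 2: Eliminate any double negations (¬¬X = X).

(n ∧ (¬r)) ∨ ((¬n) ∧ r)


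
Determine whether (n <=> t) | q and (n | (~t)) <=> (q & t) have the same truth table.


Compare truth tables:
n | q | t | φ | ψ
-----------------
False | False | False | True | False
True | False | False | False | False
False | True | False | True | False
True | True | False | True | False
False | False | True | False | True
True | False | True | True | False
False | True | True | True | False
True | True | True | True | True
They differ at row 1 (n=False, q=False, t=False): φ=True but ψ=False.

No, they are not logically equivalent.


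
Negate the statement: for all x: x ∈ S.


¬(for all x: φ) = there exists x: ¬φ, and ¬(there exists x: φ) = for all x: ¬φ.
Apply to the universal statement.

there exists x: NOT(x ∈ S)


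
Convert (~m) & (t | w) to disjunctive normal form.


Step 1: Distribute ∧ over ∨: (¬m) ∧ (t ∨ w) = ((¬m) ∧ t) ∨ ((¬m) ∧ w).

((~m) & t) | ((~m) & w)


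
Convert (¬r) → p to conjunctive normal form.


Step 1: Rewrite (¬r) → p as ¬(¬r) ∨ p.
Step 2: Eliminate any double negations (¬¬X = X).

r ∨ p


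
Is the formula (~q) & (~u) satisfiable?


Search for a satisfying assignment over {q, u}.
Try q=False, u=False: the formula evaluates to True.
A satisfying assignment exists.

Satisfiable.


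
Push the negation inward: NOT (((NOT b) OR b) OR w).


De Morgan: the negation of a disjunction is the conjunction of the negations.
Distribute NOT across OR, flipping it to AND, and negate each literal.

(b AND (NOT b)) AND (NOT w)


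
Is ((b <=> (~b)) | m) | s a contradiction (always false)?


Truth table over {b, m, s}:
b | m | s | φ
-------------
False | False | False | False
True | False | False | False
False | True | False | True
True | True | False | True
False | False | True | True
True | False | True | True
False | True | True | True
True | True | True | True
Satisfying assignment at row 3: b=False, m=True, s=False gives True.

No, it is not a contradiction.


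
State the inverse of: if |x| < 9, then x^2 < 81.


The inverse of (P → Q) is (¬P → ¬Q). It is equivalent to the converse, not to the original.
Here P = '|x| < 9' and Q = 'x^2 < 81'.

If not (|x| < 9), then not (x^2 < 81).


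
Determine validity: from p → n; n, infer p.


This is affirming the consequent (fallacy). There exist truth assignments where the premises are all true but the conclusion is false.

Invalid.


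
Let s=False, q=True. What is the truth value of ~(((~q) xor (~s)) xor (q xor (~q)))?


Substitute s=False, q=True:
~q = False
~s = True
(~q) xor (~s) = False xor True = True
~q = False
q xor (~q) = True xor False = True
((~q) xor (~s)) xor (q xor (~q)) = True xor True = False
~(((~q) xor (~s)) xor (q xor (~q))) = True

True


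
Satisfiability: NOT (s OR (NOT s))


Check all 2 assignments over {s}:
s | φ
-----
F | F
T | F
No assignment makes the formula true.

Unsatisfiable.


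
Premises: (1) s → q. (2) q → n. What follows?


Hypothetical syllogism: from (P → Q) and (Q → R), infer (P → R).
Chain the two implications through the shared middle term 'q'.

s → n


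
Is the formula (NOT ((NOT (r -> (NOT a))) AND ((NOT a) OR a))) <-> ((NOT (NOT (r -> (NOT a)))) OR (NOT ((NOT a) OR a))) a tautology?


Build the truth table over {a, r}:
a | r | φ
---------
F | F | T
T | F | T
F | T | T
T | T | T
Every row evaluates to true.

Yes, it is a tautology.


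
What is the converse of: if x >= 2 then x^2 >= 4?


The converse of (P → Q) is (Q → P). It is not in general equivalent to the original.
Here P = 'x >= 2' and Q = 'x^2 >= 4'.

If x^2 >= 4, then x >= 2.


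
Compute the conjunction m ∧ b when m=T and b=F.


Conjunction is true only when both operands are true.
Substitute: m=T, b=F.
T ∧ F evaluates to F.

F


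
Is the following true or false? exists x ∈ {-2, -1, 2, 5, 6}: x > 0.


Evaluate the predicate on each element: -2:False, -1:False, 2:True, 5:True, 6:True.
Witness x = 2 satisfies the predicate.

True


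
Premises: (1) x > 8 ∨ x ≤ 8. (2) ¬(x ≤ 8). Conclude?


Disjunctive syllogism: from (P ∨ Q) and ¬P, infer Q.
One disjunct, 'x ≤ 8', is ruled out; the other must hold.

x > 8


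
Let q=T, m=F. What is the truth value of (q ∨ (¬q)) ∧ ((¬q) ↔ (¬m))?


Substitute q=T, m=F:
¬q = F
q ∨ (¬q) = T ∨ F = T
¬q = F
¬m = T
(¬q) ↔ (¬m) = F ↔ T = F
(q ∨ (¬q)) ∧ ((¬q) ↔ (¬m)) = T ∧ F = F

F


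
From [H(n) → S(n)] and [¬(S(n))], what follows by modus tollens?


Modus tollens: from (P → Q) and ¬Q, infer ¬P.
Q = 'S(n)' is denied; since P → Q, P must also fail.

Not (H(n)).


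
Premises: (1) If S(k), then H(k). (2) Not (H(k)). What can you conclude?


Modus tollens: from (P → Q) and ¬Q, infer ¬P.
Q = 'H(k)' is denied; since P → Q, P must also fail.

Not (S(k)).


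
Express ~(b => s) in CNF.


Step 1: Rewrite b → s as ¬b ∨ s.
Step 2: Negate: ¬(¬b ∨ s) = b ∧ ¬s (De Morgan + double negation).

b & (~s)


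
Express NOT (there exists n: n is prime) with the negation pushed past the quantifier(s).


¬(for all x: φ) = there exists x: ¬φ, and ¬(there exists x: φ) = for all x: ¬φ.
Apply to the existential statement.

for all n: NOT(n is prime)


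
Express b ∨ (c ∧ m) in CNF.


Step 1: Distribute ∨ over ∧: b ∨ (c ∧ m) = (b ∨ c) ∧ (b ∨ m).

(b ∨ c) ∧ (b ∨ m)


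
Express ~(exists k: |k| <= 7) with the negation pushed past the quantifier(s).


¬(forall x: φ) = exists x: ¬φ, and ¬(exists x: φ) = forall x: ¬φ.
Apply to the existential statement.

forall k: ~(|k| <= 7)


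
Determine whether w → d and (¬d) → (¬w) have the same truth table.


Compare truth tables:
d | w | φ | ψ
-------------
F | F | T | T
T | F | T | T
F | T | F | F
T | T | T | T
The columns φ and ψ agree on every row.

Yes, they are logically equivalent.


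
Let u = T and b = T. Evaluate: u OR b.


Disjunction is false only when both operands are false.
Substitute: u=T, b=T.
T OR T evaluates to T.

T


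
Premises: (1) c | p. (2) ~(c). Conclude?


Disjunctive syllogism: from (P ∨ Q) and ¬P, infer Q.
One disjunct, 'c', is ruled out; the other must hold.

p


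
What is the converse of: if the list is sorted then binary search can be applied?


The converse of (P → Q) is (Q → P). It is not in general equivalent to the original.
Here P = 'the list is sorted' and Q = 'binary search can be applied'.

If binary search can be applied, then the list is sorted.


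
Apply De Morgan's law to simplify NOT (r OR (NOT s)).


De Morgan: the negation of a disjunction is the conjunction of the negations.
Distribute NOT across OR, flipping it to AND, and negate each literal.

(NOT r) AND s


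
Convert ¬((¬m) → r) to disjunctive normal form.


Step 1: Rewrite implication then negate: ¬(¬(¬m) ∨ r) = (¬m) ∧ ¬r.

(¬m) ∧ (¬r)


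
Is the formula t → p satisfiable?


Search for a satisfying assignment over {p, t}.
Try p=F, t=F: the formula evaluates to T.
A satisfying assignment exists.

Satisfiable.


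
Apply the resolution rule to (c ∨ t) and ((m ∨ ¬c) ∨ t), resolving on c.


The clauses contain complementary literals c and ¬c.
Resolution eliminates this pair and disjoins the remaining literals (merging duplicates).

(t ∨ m)


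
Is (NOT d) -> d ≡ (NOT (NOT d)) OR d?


Compare truth tables:
d | φ | ψ
---------
F | F | F
T | T | T
The columns φ and ψ agree on every row.

Yes, they are logically equivalent.


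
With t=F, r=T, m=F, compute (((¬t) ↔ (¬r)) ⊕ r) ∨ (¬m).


Substitute t=F, r=T, m=F:
¬t = T
¬r = F
(¬t) ↔ (¬r) = T ↔ F = F
((¬t) ↔ (¬r)) ⊕ r = F ⊕ T = T
¬m = T
(((¬t) ↔ (¬r)) ⊕ r) ∨ (¬m) = T ∨ T = T

T


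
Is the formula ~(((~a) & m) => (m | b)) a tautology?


Build the truth table over {a, b, m}:
a | b | m | φ
-------------
False | False | False | False
True | False | False | False
False | True | False | False
True | True | False | False
False | False | True | False
True | False | True | False
False | True | True | False
True | True | True | False
Counterexample at row 1: with a=False, b=False, m=False, the formula is False.

No, it is not a tautology.


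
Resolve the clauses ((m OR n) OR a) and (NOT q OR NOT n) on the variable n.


The clauses contain complementary literals n and NOTn.
Resolution eliminates this pair and disjoins the remaining literals (merging duplicates).

((m OR a) OR NOT q)


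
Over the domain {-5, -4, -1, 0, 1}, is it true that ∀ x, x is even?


Evaluate the predicate on each element: -5:F, -4:T, -1:F, 0:T, 1:F.
Counterexample x = -5 fails the predicate.

F


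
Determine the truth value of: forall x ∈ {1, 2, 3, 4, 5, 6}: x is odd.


Evaluate the predicate on each element: 1:True, 2:False, 3:True, 4:False, 5:True, 6:False.
Counterexample x = 2 fails the predicate.

False


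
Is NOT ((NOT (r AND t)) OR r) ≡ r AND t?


Compare truth tables:
r | t | φ | ψ
-------------
F | F | F | F
T | F | F | F
F | T | F | F
T | T | F | T
They differ at row 4 (r=T, t=T): φ=F but ψ=T.

No, they are not logically equivalent.


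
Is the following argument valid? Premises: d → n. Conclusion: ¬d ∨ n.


This matches the form of material implication: the conclusion follows in every model of the premises.

Valid.


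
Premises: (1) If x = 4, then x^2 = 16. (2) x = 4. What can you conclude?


Modus ponens: from (P → Q) and P, infer Q.
P = 'x = 4' is asserted, and P → Q holds, so Q follows.

x^2 = 16.


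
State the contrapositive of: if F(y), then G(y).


The contrapositive of (P → Q) is (¬Q → ¬P); it is logically equivalent to the original.
Here P = 'F(y)' and Q = 'G(y)'.

If not (G(y)), then not (F(y)).


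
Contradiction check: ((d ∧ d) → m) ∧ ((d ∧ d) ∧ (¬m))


Truth table over {d, m}:
d | m | φ
---------
F | F | F
T | F | F
F | T | F
T | T | F
Every row is false.

Yes, it is a contradiction.


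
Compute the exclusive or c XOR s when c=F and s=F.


Exclusive or is true when exactly one operand is true.
Substitute: c=F, s=F.
F XOR F evaluates to F.

F


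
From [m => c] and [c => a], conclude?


Hypothetical syllogism: from (P → Q) and (Q → R), infer (P → R).
Chain the two implications through the shared middle term 'c'.

m => a


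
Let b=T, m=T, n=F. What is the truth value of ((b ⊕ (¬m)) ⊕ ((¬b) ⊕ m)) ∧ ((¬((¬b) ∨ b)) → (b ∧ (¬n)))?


Substitute b=T, m=T, n=F:
… (earlier sub-steps elided)
¬b = F
(¬b) ⊕ m = F ⊕ T = T
(b ⊕ (¬m)) ⊕ ((¬b) ⊕ m) = T ⊕ T = F
¬b = F
(¬b) ∨ b = F ∨ T = T
¬((¬b) ∨ b) = F
¬n = T
b ∧ (¬n) = T ∧ T = T
(¬((¬b) ∨ b)) → (b ∧ (¬n)) = F → T = T
((b ⊕ (¬m)) ⊕ ((¬b) ⊕ m)) ∧ ((¬((¬b) ∨ b)) → (b ∧ (¬n))) = F ∧ T = F

F


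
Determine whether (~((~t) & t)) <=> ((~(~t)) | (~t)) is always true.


Build the truth table over {t}:
t | φ
-----
False | True
True | True
Every row evaluates to true.

Yes, it is a tautology.


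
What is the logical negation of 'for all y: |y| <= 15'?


¬(for all x: φ) = there exists x: ¬φ, and ¬(there exists x: φ) = for all x: ¬φ.
Apply to the universal statement.

there exists y: NOT(|y| <= 15)


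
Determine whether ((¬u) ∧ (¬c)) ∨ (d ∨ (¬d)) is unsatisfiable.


Truth table over {c, d, u}:
c | d | u | φ
-------------
F | F | F | T
T | F | F | T
F | T | F | T
T | T | F | T
F | F | T | T
T | F | T | T
F | T | T | T
T | T | T | T
Satisfying assignment at row 1: c=F, d=F, u=F gives T.

No, it is not a contradiction.


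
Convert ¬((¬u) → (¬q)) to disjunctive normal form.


Step 1: Rewrite implication then negate: ¬(¬(¬u) ∨ (¬q)) = (¬u) ∧ ¬(¬q).
Step 2: Eliminate any double negations (¬¬X = X).

(¬u) ∧ q


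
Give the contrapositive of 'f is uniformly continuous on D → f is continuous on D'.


The contrapositive of (P → Q) is (¬Q → ¬P); it is logically equivalent to the original.
Here P = 'f is uniformly continuous on D' and Q = 'f is continuous on D'.

If not (f is continuous on D), then not (f is uniformly continuous on D).


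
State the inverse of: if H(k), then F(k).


The inverse of (P → Q) is (¬P → ¬Q). It is equivalent to the converse, not to the original.
Here P = 'H(k)' and Q = 'F(k)'.

If not (H(k)), then not (F(k)).


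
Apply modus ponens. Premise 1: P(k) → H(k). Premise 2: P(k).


Modus ponens: from (P → Q) and P, infer Q.
P = 'P(k)' is asserted, and P → Q holds, so Q follows.

H(k).


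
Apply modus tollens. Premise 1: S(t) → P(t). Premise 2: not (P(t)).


Modus tollens: from (P → Q) and ¬Q, infer ¬P.
Q = 'P(t)' is denied; since P → Q, P must also fail.

Not (S(t)).


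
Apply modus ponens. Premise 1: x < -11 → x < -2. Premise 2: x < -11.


Modus ponens: from (P → Q) and P, infer Q.
P = 'x < -11' is asserted, and P → Q holds, so Q follows.

x < -2.


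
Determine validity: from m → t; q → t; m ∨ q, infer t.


This matches the form of proof by cases: the conclusion follows in every model of the premises.

Valid.


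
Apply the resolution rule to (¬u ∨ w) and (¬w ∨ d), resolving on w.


The clauses contain complementary literals w and ¬w.
Resolution eliminates this pair and disjoins the remaining literals (merging duplicates).

(¬u ∨ d)


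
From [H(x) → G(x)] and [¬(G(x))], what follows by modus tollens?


Modus tollens: from (P → Q) and ¬Q, infer ¬P.
Q = 'G(x)' is denied; since P → Q, P must also fail.

Not (H(x)).


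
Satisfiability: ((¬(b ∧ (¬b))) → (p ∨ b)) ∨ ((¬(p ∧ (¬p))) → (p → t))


Search for a satisfying assignment over {b, p, t}.
Try b=F, p=F, t=F: the formula evaluates to T.
A satisfying assignment exists.

Satisfiable.


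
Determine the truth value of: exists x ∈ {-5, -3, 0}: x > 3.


Evaluate the predicate on each element: -5:False, -3:False, 0:False.
No element satisfies the predicate.

False


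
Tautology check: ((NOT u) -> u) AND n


Build the truth table over {n, u}:
n | u | φ
---------
F | F | F
T | F | F
F | T | F
T | T | T
Counterexample at row 1: with n=F, u=F, the formula is F.

No, it is not a tautology.


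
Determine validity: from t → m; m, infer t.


This is affirming the consequent (fallacy). There exist truth assignments where the premises are all true but the conclusion is false.

Invalid.


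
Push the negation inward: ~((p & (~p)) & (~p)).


De Morgan: the negation of a conjunction is the disjunction of the negations.
Distribute ~ across &, flipping it to |, and negate each literal.

((~p) | p) | p


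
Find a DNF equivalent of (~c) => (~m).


Step 1: Rewrite (¬c) → (¬m) as ¬(¬c) ∨ (¬m).
Step 2: Eliminate any double negations (¬¬X = X).

c | (~m)


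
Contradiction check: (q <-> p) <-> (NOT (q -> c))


Truth table over {c, p, q}:
c | p | q | φ
-------------
F | F | F | F
T | F | F | F
F | T | F | T
T | T | F | T
F | F | T | F
T | F | T | T
F | T | T | T
T | T | T | F
Satisfying assignment at row 3: c=F, p=T, q=F gives T.

No, it is not a contradiction.


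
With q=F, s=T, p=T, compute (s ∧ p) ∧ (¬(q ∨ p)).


Substitute q=F, s=T, p=T:
s ∧ p = T ∧ T = T
q ∨ p = F ∨ T = T
¬(q ∨ p) = F
(s ∧ p) ∧ (¬(q ∨ p)) = T ∧ F = F

F


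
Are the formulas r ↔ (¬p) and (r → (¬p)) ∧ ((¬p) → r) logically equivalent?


Compare truth tables:
p | r | φ | ψ
-------------
F | F | F | F
T | F | T | T
F | T | T | T
T | T | F | F
The columns φ and ψ agree on every row.

Yes, they are logically equivalent.


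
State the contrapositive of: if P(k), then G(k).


The contrapositive of (P → Q) is (¬Q → ¬P); it is logically equivalent to the original.
Here P = 'P(k)' and Q = 'G(k)'.

If not (G(k)), then not (P(k)).


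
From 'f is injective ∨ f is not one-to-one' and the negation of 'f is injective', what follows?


Disjunctive syllogism: from (P ∨ Q) and ¬P, infer Q.
One disjunct, 'f is injective', is ruled out; the other must hold.

f is not one-to-one


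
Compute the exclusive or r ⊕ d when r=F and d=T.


Exclusive or is true when exactly one operand is true.
Substitute: r=F, d=T.
F ⊕ T evaluates to T.

T


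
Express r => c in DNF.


Step 1: Rewrite r → c as ¬r ∨ c.

(~r) | c


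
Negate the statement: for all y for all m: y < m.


Negation flips each quantifier (∀↔∃) and negates the inner predicate.
¬(for all y for all m: φ) = there exists y there exists m: ¬φ.

there exists y there exists m: NOT(y < m)


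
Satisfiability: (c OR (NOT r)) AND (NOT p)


Search for a satisfying assignment over {c, p, r}.
Try c=F, p=F, r=F: the formula evaluates to T.
A satisfying assignment exists.

Satisfiable.


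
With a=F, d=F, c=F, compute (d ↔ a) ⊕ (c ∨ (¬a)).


Substitute a=F, d=F, c=F:
d ↔ a = F ↔ F = T
¬a = T
c ∨ (¬a) = F ∨ T = T
(d ↔ a) ⊕ (c ∨ (¬a)) = T ⊕ T = F

F


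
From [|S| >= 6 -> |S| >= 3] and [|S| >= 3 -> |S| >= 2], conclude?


Hypothetical syllogism: from (P → Q) and (Q → R), infer (P → R).
Chain the two implications through the shared middle term '|S| >= 3'.

|S| >= 6 -> |S| >= 2


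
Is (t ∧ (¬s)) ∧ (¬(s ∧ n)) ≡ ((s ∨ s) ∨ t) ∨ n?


Compare truth tables:
n | s | t | φ | ψ
-----------------
F | F | F | F | F
T | F | F | F | T
F | T | F | F | T
T | T | F | F | T
F | F | T | T | T
T | F | T | T | T
F | T | T | F | T
T | T | T | F | T
They differ at row 2 (n=T, s=F, t=F): φ=F but ψ=T.

No, they are not logically equivalent.


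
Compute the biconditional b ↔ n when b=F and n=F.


Biconditional is true when both operands have the same truth value.
Substitute: b=F, n=F.
F ↔ F evaluates to T.

T


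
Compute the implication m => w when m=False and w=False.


Implication is false only when antecedent is true and consequent is false.
Substitute: m=False, w=False.
False => False evaluates to True.

True


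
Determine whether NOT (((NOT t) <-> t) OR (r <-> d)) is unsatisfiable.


Truth table over {d, r, t}:
d | r | t | φ
-------------
F | F | F | F
T | F | F | T
F | T | F | T
T | T | F | F
F | F | T | F
T | F | T | T
F | T | T | T
T | T | T | F
Satisfying assignment at row 2: d=T, r=F, t=F gives T.

No, it is not a contradiction.


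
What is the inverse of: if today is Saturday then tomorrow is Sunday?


The inverse of (P → Q) is (¬P → ¬Q). It is equivalent to the converse, not to the original.
Here P = 'today is Saturday' and Q = 'tomorrow is Sunday'.

If not (today is Saturday), then not (tomorrow is Sunday).


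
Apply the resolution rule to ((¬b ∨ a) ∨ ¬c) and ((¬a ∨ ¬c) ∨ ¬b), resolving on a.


The clauses contain complementary literals a and ¬a.
Resolution eliminates this pair and disjoins the remaining literals (merging duplicates).

(¬c ∨ ¬b)


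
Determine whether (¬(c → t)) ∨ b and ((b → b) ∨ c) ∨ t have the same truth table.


Compare truth tables:
b | c | t | φ | ψ
-----------------
F | F | F | F | T
T | F | F | T | T
F | T | F | T | T
T | T | F | T | T
F | F | T | F | T
T | F | T | T | T
F | T | T | F | T
T | T | T | T | T
They differ at row 1 (b=F, c=F, t=F): φ=F but ψ=T.

No, they are not logically equivalent.


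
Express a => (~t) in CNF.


Step 1: Rewrite a → (¬t) as ¬a ∨ (¬t).

(~a) | (~t)


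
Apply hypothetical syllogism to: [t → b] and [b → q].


Hypothetical syllogism: from (P → Q) and (Q → R), infer (P → R).
Chain the two implications through the shared middle term 'b'.

t → q


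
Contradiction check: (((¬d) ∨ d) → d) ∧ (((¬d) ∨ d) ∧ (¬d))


Truth table over {d}:
d | φ
-----
F | F
T | F
Every row is false.

Yes, it is a contradiction.


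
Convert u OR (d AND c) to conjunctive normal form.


Step 1: Distribute ∨ over ∧: u ∨ (d ∧ c) = (u ∨ d) ∧ (u ∨ c).

(u OR d) AND (u OR c)


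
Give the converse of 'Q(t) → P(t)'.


The converse of (P → Q) is (Q → P). It is not in general equivalent to the original.
Here P = 'Q(t)' and Q = 'P(t)'.

If P(t), then Q(t).


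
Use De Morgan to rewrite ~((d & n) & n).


De Morgan: the negation of a conjunction is the disjunction of the negations.
Distribute ~ across &, flipping it to |, and negate each literal.

((~d) | (~n)) | (~n)


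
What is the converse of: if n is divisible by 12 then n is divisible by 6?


The converse of (P → Q) is (Q → P). It is not in general equivalent to the original.
Here P = 'n is divisible by 12' and Q = 'n is divisible by 6'.

If n is divisible by 6, then n is divisible by 12.


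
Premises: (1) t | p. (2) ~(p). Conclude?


Disjunctive syllogism: from (P ∨ Q) and ¬P, infer Q.
One disjunct, 'p', is ruled out; the other must hold.

t


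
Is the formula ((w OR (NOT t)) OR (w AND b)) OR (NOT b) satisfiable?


Search for a satisfying assignment over {b, t, w}.
Try b=F, t=F, w=F: the formula evaluates to T.
A satisfying assignment exists.

Satisfiable.


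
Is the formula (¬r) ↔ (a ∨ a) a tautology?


Build the truth table over {a, r}:
a | r | φ
---------
F | F | F
T | F | T
F | T | T
T | T | F
Counterexample at row 1: with a=F, r=F, the formula is F.

No, it is not a tautology.


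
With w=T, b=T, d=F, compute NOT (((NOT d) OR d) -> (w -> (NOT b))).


Substitute w=T, b=T, d=F:
NOT d = T
(NOT d) OR d = T OR F = T
NOT b = F
w -> (NOT b) = T -> F = F
((NOT d) OR d) -> (w -> (NOT b)) = T -> F = F
NOT (((NOT d) OR d) -> (w -> (NOT b))) = T

T


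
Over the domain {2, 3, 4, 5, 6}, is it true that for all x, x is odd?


Evaluate the predicate on each element: 2:F, 3:T, 4:F, 5:T, 6:F.
Counterexample x = 2 fails the predicate.

F


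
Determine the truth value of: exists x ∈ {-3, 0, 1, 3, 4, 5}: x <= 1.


Evaluate the predicate on each element: -3:True, 0:True, 1:True, 3:False, 4:False, 5:False.
Witness x = -3 satisfies the predicate.

True


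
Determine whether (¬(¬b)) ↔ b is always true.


Build the truth table over {b}:
b | φ
-----
F | T
T | T
Every row evaluates to true.

Yes, it is a tautology.


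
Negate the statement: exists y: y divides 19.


¬(forall x: φ) = exists x: ¬φ, and ¬(exists x: φ) = forall x: ¬φ.
Apply to the existential statement.

forall y: ~(y divides 19)


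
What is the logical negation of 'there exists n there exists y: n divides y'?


Negation flips each quantifier (∀↔∃) and negates the inner predicate.
¬(there exists n there exists y: φ) = for all n for all y: ¬φ.

for all n for all y: NOT(n divides y)


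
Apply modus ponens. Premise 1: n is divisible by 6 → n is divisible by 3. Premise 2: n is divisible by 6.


Modus ponens: from (P → Q) and P, infer Q.
P = 'n is divisible by 6' is asserted, and P → Q holds, so Q follows.

n is divisible by 3.


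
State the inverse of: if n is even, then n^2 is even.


The inverse of (P → Q) is (¬P → ¬Q). It is equivalent to the converse, not to the original.
Here P = 'n is even' and Q = 'n^2 is even'.

If not (n is even), then not (n^2 is even).


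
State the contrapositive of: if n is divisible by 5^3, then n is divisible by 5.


The contrapositive of (P → Q) is (¬Q → ¬P); it is logically equivalent to the original.
Here P = 'n is divisible by 5^3' and Q = 'n is divisible by 5'.

If not (n is divisible by 5), then not (n is divisible by 5^3).


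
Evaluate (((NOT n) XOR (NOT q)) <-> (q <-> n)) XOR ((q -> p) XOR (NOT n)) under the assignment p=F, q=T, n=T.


Substitute p=F, q=T, n=T:
NOT n = F
NOT q = F
(NOT n) XOR (NOT q) = F XOR F = F
q <-> n = T <-> T = T
((NOT n) XOR (NOT q)) <-> (q <-> n) = F <-> T = F
q -> p = T -> F = F
NOT n = F
(q -> p) XOR (NOT n) = F XOR F = F
(((NOT n) XOR (NOT q)) <-> (q <-> n)) XOR ((q -> p) XOR (NOT n)) = F XOR F = F

F


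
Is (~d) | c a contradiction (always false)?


Truth table over {c, d}:
c | d | φ
---------
False | False | True
True | False | True
False | True | False
True | True | True
Satisfying assignment at row 1: c=False, d=False gives True.

No, it is not a contradiction.


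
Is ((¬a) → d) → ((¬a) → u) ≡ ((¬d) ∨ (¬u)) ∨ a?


Compare truth tables:
a | d | u | φ | ψ
-----------------
F | F | F | T | T
T | F | F | T | T
F | T | F | F | T
T | T | F | T | T
F | F | T | T | T
T | F | T | T | T
F | T | T | T | F
T | T | T | T | T
They differ at row 3 (a=F, d=T, u=F): φ=F but ψ=T.

No, they are not logically equivalent.


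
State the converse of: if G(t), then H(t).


The converse of (P → Q) is (Q → P). It is not in general equivalent to the original.
Here P = 'G(t)' and Q = 'H(t)'.

If H(t), then G(t).


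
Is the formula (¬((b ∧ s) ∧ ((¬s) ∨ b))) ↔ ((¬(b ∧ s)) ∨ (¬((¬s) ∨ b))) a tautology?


Build the truth table over {b, s}:
b | s | φ
---------
F | F | T
T | F | T
F | T | T
T | T | T
Every row evaluates to true.

Yes, it is a tautology.


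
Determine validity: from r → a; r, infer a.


This matches the form of modus ponens: the conclusion follows in every model of the premises.

Valid.


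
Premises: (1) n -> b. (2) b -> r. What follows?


Hypothetical syllogism: from (P → Q) and (Q → R), infer (P → R).
Chain the two implications through the shared middle term 'b'.

n -> r


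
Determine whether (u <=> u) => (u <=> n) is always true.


Build the truth table over {n, u}:
n | u | φ
---------
False | False | True
True | False | False
False | True | False
True | True | True
Counterexample at row 2: with n=True, u=False, the formula is False.

No, it is not a tautology.


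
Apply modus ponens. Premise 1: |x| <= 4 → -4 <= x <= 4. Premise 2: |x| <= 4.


Modus ponens: from (P → Q) and P, infer Q.
P = '|x| <= 4' is asserted, and P → Q holds, so Q follows.

-4 <= x <= 4.


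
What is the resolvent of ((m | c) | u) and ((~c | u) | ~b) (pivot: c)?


The clauses contain complementary literals c and ~c.
Resolution eliminates this pair and disjoins the remaining literals (merging duplicates).

((u | m) | ~b)


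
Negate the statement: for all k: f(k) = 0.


¬(for all x: φ) = there exists x: ¬φ, and ¬(there exists x: φ) = for all x: ¬φ.
Apply to the universal statement.

there exists k: NOT(f(k) = 0)


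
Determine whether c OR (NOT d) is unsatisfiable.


Truth table over {c, d}:
c | d | φ
---------
F | F | T
T | F | T
F | T | F
T | T | T
Satisfying assignment at row 1: c=F, d=F gives T.

No, it is not a contradiction.


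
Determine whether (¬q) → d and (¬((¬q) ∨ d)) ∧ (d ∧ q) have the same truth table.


Compare truth tables:
d | q | φ | ψ
-------------
F | F | F | F
T | F | T | F
F | T | T | F
T | T | T | F
They differ at row 2 (d=T, q=F): φ=T but ψ=F.

No, they are not logically equivalent.


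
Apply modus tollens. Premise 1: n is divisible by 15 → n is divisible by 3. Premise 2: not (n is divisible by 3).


Modus tollens: from (P → Q) and ¬Q, infer ¬P.
Q = 'n is divisible by 3' is denied; since P → Q, P must also fail.

Not (n is divisible by 15).


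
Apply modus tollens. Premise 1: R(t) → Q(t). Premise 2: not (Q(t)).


Modus tollens: from (P → Q) and ¬Q, infer ¬P.
Q = 'Q(t)' is denied; since P → Q, P must also fail.

Not (R(t)).


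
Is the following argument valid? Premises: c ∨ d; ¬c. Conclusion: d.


This matches the form of disjunctive syllogism: the conclusion follows in every model of the premises.

Valid.


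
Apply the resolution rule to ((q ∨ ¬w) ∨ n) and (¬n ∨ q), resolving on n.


The clauses contain complementary literals n and ¬n.
Resolution eliminates this pair and disjoins the remaining literals (merging duplicates).

(¬w ∨ q)


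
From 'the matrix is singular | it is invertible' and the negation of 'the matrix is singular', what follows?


Disjunctive syllogism: from (P ∨ Q) and ¬P, infer Q.
One disjunct, 'the matrix is singular', is ruled out; the other must hold.

it is invertible


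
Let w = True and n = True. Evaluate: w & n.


Conjunction is true only when both operands are true.
Substitute: w=True, n=True.
True & True evaluates to True.

True


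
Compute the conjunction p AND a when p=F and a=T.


Conjunction is true only when both operands are true.
Substitute: p=F, a=T.
F AND T evaluates to F.

F


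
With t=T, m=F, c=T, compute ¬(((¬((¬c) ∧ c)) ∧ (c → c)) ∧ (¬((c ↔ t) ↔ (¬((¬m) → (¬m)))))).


Substitute t=T, m=F, c=T:
… (earlier sub-steps elided)
(¬((¬c) ∧ c)) ∧ (c → c) = T ∧ T = T
c ↔ t = T ↔ T = T
¬m = T
¬m = T
(¬m) → (¬m) = T → T = T
¬((¬m) → (¬m)) = F
(c ↔ t) ↔ (¬((¬m) → (¬m))) = T ↔ F = F
¬((c ↔ t) ↔ (¬((¬m) → (¬m)))) = T
((¬((¬c) ∧ c)) ∧ (c → c)) ∧ (¬((c ↔ t) ↔ (¬((¬m) → (¬m))))) = T ∧ T = T
¬(((¬((¬c) ∧ c)) ∧ (c → c)) ∧ (¬((c ↔ t) ↔ (¬((¬m) → (¬m)))))) = F

F


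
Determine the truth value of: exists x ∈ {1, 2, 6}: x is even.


Evaluate the predicate on each element: 1:False, 2:True, 6:True.
Witness x = 2 satisfies the predicate.

True


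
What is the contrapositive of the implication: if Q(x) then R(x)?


The contrapositive of (P → Q) is (¬Q → ¬P); it is logically equivalent to the original.
Here P = 'Q(x)' and Q = 'R(x)'.

If not (R(x)), then not (Q(x)).


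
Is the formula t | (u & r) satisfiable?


Search for a satisfying assignment over {r, t, u}.
Try r=False, t=True, u=False: the formula evaluates to True.
A satisfying assignment exists.

Satisfiable.


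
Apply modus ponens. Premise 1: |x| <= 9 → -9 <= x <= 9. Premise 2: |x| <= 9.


Modus ponens: from (P → Q) and P, infer Q.
P = '|x| <= 9' is asserted, and P → Q holds, so Q follows.

-9 <= x <= 9.


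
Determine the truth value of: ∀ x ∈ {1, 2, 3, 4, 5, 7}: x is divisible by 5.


Evaluate the predicate on each element: 1:F, 2:F, 3:F, 4:F, 5:T, 7:F.
Counterexample x = 1 fails the predicate.

F


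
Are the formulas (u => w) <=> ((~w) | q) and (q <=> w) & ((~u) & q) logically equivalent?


Compare truth tables:
q | u | w | φ | ψ
-----------------
False | False | False | True | False
True | False | False | True | False
False | True | False | False | False
True | True | False | False | False
False | False | True | False | False
True | False | True | True | True
False | True | True | False | False
True | True | True | True | False
They differ at row 1 (q=False, u=False, w=False): φ=True but ψ=False.

No, they are not logically equivalent.


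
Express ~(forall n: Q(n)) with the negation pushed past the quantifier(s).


¬(forall x: φ) = exists x: ¬φ, and ¬(exists x: φ) = forall x: ¬φ.
Apply to the universal statement.

exists n: ~(Q(n))


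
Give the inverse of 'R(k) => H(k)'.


The inverse of (P → Q) is (¬P → ¬Q). It is equivalent to the converse, not to the original.
Here P = 'R(k)' and Q = 'H(k)'.

If not (R(k)), then not (H(k)).


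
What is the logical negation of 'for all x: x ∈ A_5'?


¬(for all x: φ) = there exists x: ¬φ, and ¬(there exists x: φ) = for all x: ¬φ.
Apply to the universal statement.

there exists x: NOT(x ∈ A_5)


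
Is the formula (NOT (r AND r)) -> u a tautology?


Build the truth table over {r, u}:
r | u | φ
---------
F | F | F
T | F | T
F | T | T
T | T | T
Counterexample at row 1: with r=F, u=F, the formula is F.

No, it is not a tautology.


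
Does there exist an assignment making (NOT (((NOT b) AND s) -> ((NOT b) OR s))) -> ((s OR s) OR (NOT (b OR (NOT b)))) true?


Search for a satisfying assignment over {b, s}.
Try b=F, s=F: the formula evaluates to T.
A satisfying assignment exists.

Satisfiable.


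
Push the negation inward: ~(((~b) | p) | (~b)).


De Morgan: the negation of a disjunction is the conjunction of the negations.
Distribute ~ across |, flipping it to &, and negate each literal.

(b & (~p)) & b


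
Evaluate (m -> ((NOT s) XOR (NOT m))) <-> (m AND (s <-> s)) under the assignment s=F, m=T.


Substitute s=F, m=T:
NOT s = T
NOT m = F
(NOT s) XOR (NOT m) = T XOR F = T
m -> ((NOT s) XOR (NOT m)) = T -> T = T
s <-> s = F <-> F = T
m AND (s <-> s) = T AND T = T
(m -> ((NOT s) XOR (NOT m))) <-> (m AND (s <-> s)) = T <-> T = T

T


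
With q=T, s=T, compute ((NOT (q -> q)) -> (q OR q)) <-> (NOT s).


Substitute q=T, s=T:
q -> q = T -> T = T
NOT (q -> q) = F
q OR q = T OR T = T
(NOT (q -> q)) -> (q OR q) = F -> T = T
NOT s = F
((NOT (q -> q)) -> (q OR q)) <-> (NOT s) = T <-> F = F

F


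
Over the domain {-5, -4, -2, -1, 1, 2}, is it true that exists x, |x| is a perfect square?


Evaluate the predicate on each element: -5:False, -4:True, -2:False, -1:True, 1:True, 2:False.
Witness x = -4 satisfies the predicate.

True


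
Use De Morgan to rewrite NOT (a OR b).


De Morgan: the negation of a disjunction is the conjunction of the negations.
Distribute NOT across OR, flipping it to AND, and negate each literal.

(NOT a) AND (NOT b)


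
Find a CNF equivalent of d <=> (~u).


Step 1: Rewrite d ↔ (¬u) as (d → (¬u)) ∧ ((¬u) → d).
Step 2: Rewrite each implication as a disjunction.
Step 3: Eliminate any double negations (¬¬X = X).

((~d) | (~u)) & (u | d)


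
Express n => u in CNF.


Step 1: Rewrite n → u as ¬n ∨ u.

(~n) | u
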